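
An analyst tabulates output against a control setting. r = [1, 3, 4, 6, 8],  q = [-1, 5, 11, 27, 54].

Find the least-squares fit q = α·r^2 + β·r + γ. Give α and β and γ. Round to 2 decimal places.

α = 1.01, β = -1.33, γ = -0.42

Sums needed: Σr^2·r^2 = 5730, Σr^2·r = 820, Σr^2 = 126, Σr·r = 126, Σr = 22, Σ1 = 5.
Moment sums: Σr^2·q = 4648, Σr·q = 652, Σq = 96.
So AᵀA·[α, β, γ]ᵀ = Aᵀq: [[5730, 820, 126]; [820, 126, 22]; [126, 22, 5]]·[α, β, γ]ᵀ = [4648, 652, 96]ᵀ.
Inverting the 3×3 Gram matrix, [α, β, γ]ᵀ = [5124/5071, -6734/5071, -2132/5071]ᵀ.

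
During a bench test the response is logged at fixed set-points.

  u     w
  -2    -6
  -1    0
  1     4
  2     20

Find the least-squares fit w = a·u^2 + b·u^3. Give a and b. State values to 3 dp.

a = 1.765, b = 1.631

From the data, Σu^2·u^2 = 34, Σu^2·u^3 = 0, Σu^3·u^3 = 130.
Right-hand side: Σu^2·w = 60, Σu^3·w = 212.
Determinant 34·130 − 0² = 4420.
a = (60·130 − 0·212)/4420 = 30/17; b = (34·212 − 0·60)/4420 = 106/65.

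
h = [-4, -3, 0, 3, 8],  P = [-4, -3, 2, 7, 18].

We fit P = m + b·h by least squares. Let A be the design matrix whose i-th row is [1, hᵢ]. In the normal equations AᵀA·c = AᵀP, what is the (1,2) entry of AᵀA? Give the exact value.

Row 1 ↔ basis 1, column 2 ↔ basis h, so (AᵀA)_{1,2} = Σᵢ h = (1)·(-4) + (1)·(-3) + (1)·(0) + (1)·(3) + (1)·(8) = 4.

4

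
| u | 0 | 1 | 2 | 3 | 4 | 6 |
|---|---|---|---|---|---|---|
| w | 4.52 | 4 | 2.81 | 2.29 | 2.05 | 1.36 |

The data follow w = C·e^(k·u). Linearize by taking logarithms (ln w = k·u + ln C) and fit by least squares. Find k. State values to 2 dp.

k = -0.20

With ln wᵢ as the transformed response and uᵢ as the regressor:
XᵀX = [[66.0000, 16.0000]; [16.0000, 6]], rhs = [10.6546, 5.7819]ᵀ  (here Σu = 16.0000, Σ(u)² = 66.0000, Σln w = 5.7819, Σu·ln w = 10.6546).
Δ = 66.0000·6 − (16.0000)² = 140.0000; k = (10.6546·6 − 16.0000·5.7819)/140.0000 = -0.20416, ln C = (66.0000·5.7819 − 16.0000·10.6546)/140.0000 = 1.50807.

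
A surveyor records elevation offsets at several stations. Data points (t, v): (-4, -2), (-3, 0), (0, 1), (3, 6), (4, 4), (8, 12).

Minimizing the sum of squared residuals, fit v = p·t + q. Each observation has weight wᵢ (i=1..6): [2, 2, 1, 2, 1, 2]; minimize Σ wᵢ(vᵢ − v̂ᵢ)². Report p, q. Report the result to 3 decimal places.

The normal system XᵀWX·[p, q]ᵀ = XᵀWv is [[212, 12]; [12, 10]]·[p, q]ᵀ = [260, 37]ᵀ.
Δ = 212·10 − 12² = 1976.
p = (260·10 − 12·37)/1976 = 539/494; q = (212·37 − 12·260)/1976 = 1181/494.

p = 1.091, q = 2.391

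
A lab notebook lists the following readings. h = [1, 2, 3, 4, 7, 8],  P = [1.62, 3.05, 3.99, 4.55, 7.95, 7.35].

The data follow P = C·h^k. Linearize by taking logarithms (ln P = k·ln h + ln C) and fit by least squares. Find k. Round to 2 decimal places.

k = 0.75

Linearized form: ln P = k·ln h + ln C. From the 6 transformed points,
AᵀA = [[11.7199, 7.2034]; [7.2034, 6]], rhs = [12.5757, 8.5644]ᵀ  (here Σln h = 7.2034, Σ(ln h)² = 11.7199, Σln P = 8.5644, Σln h·ln P = 12.5757).
Solving (det = 18.4301): k = 0.74669, ln C = 0.53094.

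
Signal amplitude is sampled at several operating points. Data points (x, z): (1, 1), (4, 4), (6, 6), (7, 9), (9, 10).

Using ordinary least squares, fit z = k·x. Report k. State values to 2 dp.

k = 1.13

With design matrix M, MᵀM = [[183]] and Mᵀz = [206]ᵀ.
Hence k = 206 / 183 ≈ 1.12568.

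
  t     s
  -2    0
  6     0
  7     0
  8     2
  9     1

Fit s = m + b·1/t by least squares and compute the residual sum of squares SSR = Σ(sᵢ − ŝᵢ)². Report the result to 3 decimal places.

SSR = 2.858

XᵀX·[m, b]ᵀ = Xᵀs reads: 5·m + (23/504)·b = 3;  (23/504)·m + (82849/254016)·b = 13/36.
(Σ1 = 5, Σ1/t = 23/504, Σ1/t·1/t = 82849/254016, Σs = 3, Σ1/t·s = 13/36.)
det = 5·(82849/254016) − (23/504)² = 103429/63504.
m = (3·(82849/254016) − (23/504)·(13/36))/(103429/63504) = 244361/413716; b = (5·(13/36) − (23/504)·3)/(103429/63504) = 105966/103429.
Residuals: -32429/413716, -315005/413716, -304913/413716, 132522/103429, 122259/413716; SSR = 1182435/413716.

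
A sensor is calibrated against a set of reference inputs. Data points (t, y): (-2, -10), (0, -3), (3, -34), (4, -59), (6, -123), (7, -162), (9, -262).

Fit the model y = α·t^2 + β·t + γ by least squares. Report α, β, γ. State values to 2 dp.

Setting ∂/∂α … = 0 gives: 10611·α + 1371·β + 195·γ = -34878;  1371·α + 195·β + 27·γ = -4548;  195·α + 27·β + 7·γ = -653.
(Σt^2·t^2 = 10611, Σt^2·t = 1371, Σt^2 = 195, Σt·t = 195, Σt = 27, Σ1 = 7, Σt^2·y = -34878, Σt·y = -4548, Σy = -653.)
Row-reducing yields α = -25309/8512, β = -933/448, γ = -737/304.

α = -2.97, β = -2.08, γ = -2.42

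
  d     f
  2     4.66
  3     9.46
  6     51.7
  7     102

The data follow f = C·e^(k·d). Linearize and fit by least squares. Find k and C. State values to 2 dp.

k = 0.60, C = 1.45

Linearized form: ln f = k·d + ln C. From the 4 transformed points,
XᵀX = [[98.0000, 18.0000]; [18.0000, 4]], rhs = [65.8668, 12.3565]ᵀ  (here Σd = 18.0000, Σ(d)² = 98.0000, Σln f = 12.3565, Σd·ln f = 65.8668).
Slope k = (n·Σd·ln f − Σd·Σln f)/(n·Σ(d)² − (Σd)²) = (4·65.8668 − 18.0000·12.3565)/68.0000 = 0.60367; ln C = (Σln f − k·Σd)/n = 0.37259, so C = exp(0.37259) = 1.45149.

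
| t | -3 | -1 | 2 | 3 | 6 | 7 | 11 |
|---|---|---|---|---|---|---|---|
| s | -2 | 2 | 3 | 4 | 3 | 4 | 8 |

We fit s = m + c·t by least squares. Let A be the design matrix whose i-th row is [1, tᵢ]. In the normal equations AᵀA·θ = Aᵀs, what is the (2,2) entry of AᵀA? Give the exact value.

229

Row 2 ↔ basis t, column 2 ↔ basis t, so (AᵀA)_{2,2} = Σᵢ (t)·(t) = (-3)·(-3) + (-1)·(-1) + (2)·(2) + (3)·(3) + (6)·(6) + (7)·(7) + (11)·(11) = 229.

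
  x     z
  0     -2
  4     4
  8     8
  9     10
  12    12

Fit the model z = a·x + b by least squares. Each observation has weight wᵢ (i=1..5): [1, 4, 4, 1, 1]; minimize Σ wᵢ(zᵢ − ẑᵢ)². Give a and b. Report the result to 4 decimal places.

a = 1.1361, b = -0.9449

MᵀWM·[a, b]ᵀ = MᵀWz reads: 545·a + 69·b = 554;  69·a + 11·b = 68.
Determinant 545·11 − 69² = 1234.
a = (554·11 − 69·68)/1234 = 701/617; b = (545·68 − 69·554)/1234 = -583/617.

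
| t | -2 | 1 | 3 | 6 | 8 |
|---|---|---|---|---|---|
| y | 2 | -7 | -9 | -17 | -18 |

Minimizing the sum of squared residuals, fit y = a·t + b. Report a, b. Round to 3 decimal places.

From the data, Σt·t = 114, Σt = 16, Σ1 = 5.
Right-hand side: Σt·y = -284, Σy = -49.
Eliminating b: 5·(row 1) − 16·(row 2) gives 314·a = 5·(-284) − 16·(-49) = -636, so a = -318/157.
Then b = ((-49) − 16·(-318/157))/5 = -521/157.

a = -2.025, b = -3.318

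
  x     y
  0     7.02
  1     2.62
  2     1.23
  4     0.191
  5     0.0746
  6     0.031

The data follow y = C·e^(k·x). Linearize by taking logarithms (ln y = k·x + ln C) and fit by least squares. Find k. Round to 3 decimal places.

Let Y = ln y. Fitting Y = k·x + ln C by least squares:
XᵀX = [[82.0000, 18.0000]; [18.0000, 6]], rhs = [-39.0654, -4.6059]ᵀ  (here Σx = 18.0000, Σ(x)² = 82.0000, Σln y = -4.6059, Σx·ln y = -39.0654).
Slope k = (n·Σx·ln y − Σx·Σln y)/(n·Σ(x)² − (Σx)²) = (6·-39.0654 − 18.0000·-4.6059)/168.0000 = -0.90170; ln C = (Σln y − k·Σx)/n = 1.93746.

k = -0.902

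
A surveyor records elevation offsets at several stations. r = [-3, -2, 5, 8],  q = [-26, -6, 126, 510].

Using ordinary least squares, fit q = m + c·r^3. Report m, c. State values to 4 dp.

m = 1.4953, c = 0.9934

The normal system MᵀM·[m, c]ᵀ = Mᵀq is [[4, 602]; [602, 278562]]·[m, c]ᵀ = [604, 277620]ᵀ.
Δ = 4·278562 − 602² = 751844.
m = (604·278562 − 602·277620)/751844 = 281052/187961; c = (4·277620 − 602·604)/751844 = 186718/187961.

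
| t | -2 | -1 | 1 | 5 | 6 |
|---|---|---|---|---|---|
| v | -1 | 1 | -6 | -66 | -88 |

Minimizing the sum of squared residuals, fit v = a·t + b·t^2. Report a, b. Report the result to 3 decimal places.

Forming MᵀM = [[67, 333]; [333, 1939]] and Mᵀv = [-863, -4827]ᵀ gives MᵀM·[a, b]ᵀ = Mᵀv.
Δ = 67·1939 − 333² = 19024.
a = ((-863)·1939 − 333·(-4827))/19024 = -32983/9512; b = (67·(-4827) − 333·(-863))/19024 = -18015/9512.

a = -3.468, b = -1.894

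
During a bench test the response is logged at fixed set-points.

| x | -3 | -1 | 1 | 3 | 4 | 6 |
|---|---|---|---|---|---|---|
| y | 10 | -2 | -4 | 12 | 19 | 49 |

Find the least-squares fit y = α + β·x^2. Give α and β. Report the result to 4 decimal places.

Sums needed: Σ1 = 6, Σx^2 = 72, Σx^2·x^2 = 1716.
Right-hand side: Σy = 84, Σx^2·y = 2260.
Normal equations: [[6, 72]; [72, 1716]]·[α, β]ᵀ = [84, 2260]ᵀ.
Eliminating β: 1716·(row 1) − 72·(row 2) gives 5112·α = 1716·84 − 72·2260 = -18576, so α = -258/71.
Then β = (2260 − 72·(-258/71))/1716 = 313/213.

α = -3.6338, β = 1.4695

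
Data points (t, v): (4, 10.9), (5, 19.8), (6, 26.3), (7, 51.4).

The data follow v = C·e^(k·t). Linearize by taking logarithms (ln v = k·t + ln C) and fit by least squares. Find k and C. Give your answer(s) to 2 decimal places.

k = 0.49, C = 1.54

Let Y = ln v. Fitting Y = k·t + ln C by least squares:
Sums: Σt = 22.0000, Σ(t)² = 126.0000, Σln v = 12.5837, Σt·ln v = 71.6783.
Normal system: [[126.0000, 22.0000]; [22.0000, 4]]·[k, ln C]ᵀ = [71.6783, 12.5837]ᵀ.
Solving (det = 20.0000): k = 0.49365, ln C = 0.43083, so C = exp(0.43083) = 1.53854.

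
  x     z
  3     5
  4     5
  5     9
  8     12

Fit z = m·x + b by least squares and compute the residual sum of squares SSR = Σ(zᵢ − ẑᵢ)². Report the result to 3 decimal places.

The normal system AᵀA·[m, b]ᵀ = Aᵀz is [[114, 20]; [20, 4]]·[m, b]ᵀ = [176, 31]ᵀ.
Eliminating b: 4·(row 1) − 20·(row 2) gives 56·m = 4·176 − 20·31 = 84, so m = 3/2.
Then b = (31 − 20·(3/2))/4 = 1/4.
Residuals: 1/4, -5/4, 5/4, -1/4; SSR = 13/4.

SSR = 3.250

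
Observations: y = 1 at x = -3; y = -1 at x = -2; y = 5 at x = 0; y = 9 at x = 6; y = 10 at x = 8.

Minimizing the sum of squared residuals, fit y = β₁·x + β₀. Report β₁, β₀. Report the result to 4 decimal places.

Setting ∂/∂β₁ … = 0 gives: 113·β₁ + 9·β₀ = 133;  9·β₁ + 5·β₀ = 24.
(Σx·x = 113, Σx = 9, Σ1 = 5, Σx·y = 133, Σy = 24.)
Δ = 113·5 − 9² = 484.
β₁ = (133·5 − 9·24)/484 = 449/484; β₀ = (113·24 − 9·133)/484 = 1515/484.

β₁ = 0.9277, β₀ = 3.1302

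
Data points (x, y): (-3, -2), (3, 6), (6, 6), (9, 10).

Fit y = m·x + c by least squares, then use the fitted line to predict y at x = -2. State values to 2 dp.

The normal system MᵀM·[m, c]ᵀ = Mᵀy is [[135, 15]; [15, 4]]·[m, c]ᵀ = [150, 20]ᵀ.
Δ = 135·4 − 15² = 315.
m = (150·4 − 15·20)/315 = 20/21; c = (135·20 − 15·150)/315 = 10/7.
At x = -2: ŷ = (20/21)·(-2) + (10/7)·(1) = -10/21.

ŷ = -0.48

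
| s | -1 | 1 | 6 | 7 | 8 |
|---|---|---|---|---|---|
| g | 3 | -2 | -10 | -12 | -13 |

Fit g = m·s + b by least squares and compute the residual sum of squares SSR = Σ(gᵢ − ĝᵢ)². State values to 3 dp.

SSR = 1.424

With design matrix X, XᵀX = [[151, 21]; [21, 5]] and Xᵀg = [-253, -34]ᵀ.
Determinant 151·5 − 21² = 314.
m = ((-253)·5 − 21·(-34))/314 = -551/314; b = (151·(-34) − 21·(-253))/314 = 179/314.
Residuals: 106/157, -128/157, -13/314, -45/157, 147/314; SSR = 447/314.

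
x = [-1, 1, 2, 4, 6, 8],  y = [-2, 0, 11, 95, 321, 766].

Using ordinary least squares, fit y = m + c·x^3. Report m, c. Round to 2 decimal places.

m = -1.15, c = 1.50

Forming AᵀA = [[6, 800]; [800, 312962]] and Aᵀy = [1191, 467698]ᵀ gives AᵀA·[m, c]ᵀ = Aᵀy.
Eliminating c: 312962·(row 1) − 800·(row 2) gives 1237772·m = 312962·1191 − 800·467698 = -1420658, so m = -710329/618886.
Then c = (467698 − 800·(-710329/618886))/312962 = 463347/309443.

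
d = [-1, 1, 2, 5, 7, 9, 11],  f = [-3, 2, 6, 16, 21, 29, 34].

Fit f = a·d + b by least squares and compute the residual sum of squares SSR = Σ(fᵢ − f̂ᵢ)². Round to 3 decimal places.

SSR = 2.808

Compute the Gram sums: Σd·d = 282, Σd = 34, Σ1 = 7.
Moment sums: Σd·f = 879, Σf = 105.
XᵀX·[a, b]ᵀ = Xᵀf becomes [[282, 34]; [34, 7]]·[a, b]ᵀ = [879, 105]ᵀ.
Determinant 282·7 − 34² = 818.
a = (879·7 − 34·105)/818 = 2583/818; b = (282·105 − 34·879)/818 = -138/409.
Residuals: 405/818, -671/818, 9/409, 449/818, -627/818, 751/818, -325/818; SSR = 2297/818.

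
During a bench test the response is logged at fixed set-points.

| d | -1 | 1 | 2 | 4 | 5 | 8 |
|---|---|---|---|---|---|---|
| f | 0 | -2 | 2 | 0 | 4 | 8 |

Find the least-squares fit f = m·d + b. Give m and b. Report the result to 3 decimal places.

Entries of XᵀX: Σd·d = 111, Σd = 19, Σ1 = 6.
Moment sums: Σd·f = 86, Σf = 12.
det = 111·6 − 19² = 305.
m = (86·6 − 19·12)/305 = 288/305; b = (111·12 − 19·86)/305 = -302/305.

m = 0.944, b = -0.990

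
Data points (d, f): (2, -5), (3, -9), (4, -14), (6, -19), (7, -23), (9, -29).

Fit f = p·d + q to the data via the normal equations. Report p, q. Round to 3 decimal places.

p = -3.373, q = 0.928

Sums needed: Σd·d = 195, Σd = 31, Σ1 = 6.
Moment sums: Σd·f = -629, Σf = -99.
So AᵀA·[p, q]ᵀ = Aᵀf: [[195, 31]; [31, 6]]·[p, q]ᵀ = [-629, -99]ᵀ.
Determinant 195·6 − 31² = 209.
p = ((-629)·6 − 31·(-99))/209 = -705/209; q = (195·(-99) − 31·(-629))/209 = 194/209.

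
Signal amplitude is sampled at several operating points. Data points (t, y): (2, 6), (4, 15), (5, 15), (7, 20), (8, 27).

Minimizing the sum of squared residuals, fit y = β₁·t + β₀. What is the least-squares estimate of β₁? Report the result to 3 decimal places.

β₁ = 3.132

Compute the Gram sums: Σt·t = 158, Σt = 26, Σ1 = 5.
For Mᵀy: Σt·y = 503, Σy = 83.
Normal equations: [[158, 26]; [26, 5]]·[β₁, β₀]ᵀ = [503, 83]ᵀ.
det = 158·5 − 26² = 114.
β₁ = (503·5 − 26·83)/114 = 119/38; β₀ = (158·83 − 26·503)/114 = 6/19.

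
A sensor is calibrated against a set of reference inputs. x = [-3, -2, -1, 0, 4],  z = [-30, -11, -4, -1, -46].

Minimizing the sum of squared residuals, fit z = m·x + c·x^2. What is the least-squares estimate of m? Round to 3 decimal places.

m = 0.553

The normal equations are: 30·m + 28·c = -68;  28·m + 354·c = -1054.
(Σx·x = 30, Σx·x^2 = 28, Σx^2·x^2 = 354, Σx·z = -68, Σx^2·z = -1054.)
Eliminating c: 354·(row 1) − 28·(row 2) gives 9836·m = 354·(-68) − 28·(-1054) = 5440, so m = 1360/2459.
Then c = ((-1054) − 28·(1360/2459))/354 = -7429/2459.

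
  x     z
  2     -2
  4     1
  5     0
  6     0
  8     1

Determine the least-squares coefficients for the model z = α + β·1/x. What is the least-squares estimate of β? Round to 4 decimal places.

Sums needed: Σ1 = 5, Σ1/x = 149/120, Σ1/x·1/x = 5701/14400.
And Σz = 0, Σ1/x·z = -5/8.
So AᵀA·[α, β]ᵀ = Aᵀz: [[5, 149/120]; [149/120, 5701/14400]]·[α, β]ᵀ = [0, -5/8]ᵀ.
Δ = 5·(5701/14400) − (149/120)² = 197/450.
α = (0·(5701/14400) − (149/120)·(-5/8))/(197/450) = 11175/6304; β = (5·(-5/8) − (149/120)·0)/(197/450) = -5625/788.

β = -7.1383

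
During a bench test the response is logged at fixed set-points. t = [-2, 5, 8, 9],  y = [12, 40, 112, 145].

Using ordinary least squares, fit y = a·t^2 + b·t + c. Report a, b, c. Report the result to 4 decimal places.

Compute the Gram sums: Σt^2·t^2 = 11298, Σt^2·t = 1358, Σt^2 = 174, Σt·t = 174, Σt = 20, Σ1 = 4.
Right-hand side: Σt^2·y = 19961, Σt·y = 2377, Σy = 309.
Solving the 3×3 system (Gaussian elimination) gives a = 76427/37802, b = -39494/18901, c = -115/461.

a = 2.0218, b = -2.0895, c = -0.2495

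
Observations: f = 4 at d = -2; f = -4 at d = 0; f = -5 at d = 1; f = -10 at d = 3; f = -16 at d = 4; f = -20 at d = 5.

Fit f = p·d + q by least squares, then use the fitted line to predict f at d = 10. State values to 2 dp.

f̂ = -35.11

Compute the Gram sums: Σd·d = 55, Σd = 11, Σ1 = 6.
Moment sums: Σd·f = -207, Σf = -51.
So MᵀM·[p, q]ᵀ = Mᵀf: [[55, 11]; [11, 6]]·[p, q]ᵀ = [-207, -51]ᵀ.
Determinant 55·6 − 11² = 209.
p = ((-207)·6 − 11·(-51))/209 = -681/209; q = (55·(-51) − 11·(-207))/209 = -48/19.
At d = 10: f̂ = (-681/209)·(10) + (-48/19)·(1) = -7338/209.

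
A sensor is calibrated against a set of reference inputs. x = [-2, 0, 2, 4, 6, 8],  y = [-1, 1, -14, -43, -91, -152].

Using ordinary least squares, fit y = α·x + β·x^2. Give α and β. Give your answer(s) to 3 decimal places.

Sums needed: Σx·x = 124, Σx·x^2 = 792, Σx^2·x^2 = 5680.
Right-hand side: Σx·y = -1960, Σx^2·y = -13752.
So MᵀM·[α, β]ᵀ = Mᵀy: [[124, 792]; [792, 5680]]·[α, β]ᵀ = [-1960, -13752]ᵀ.
Δ = 124·5680 − 792² = 77056.
α = ((-1960)·5680 − 792·(-13752))/77056 = -3769/1204; β = (124·(-13752) − 792·(-1960))/77056 = -4779/2408.

α = -3.130, β = -1.985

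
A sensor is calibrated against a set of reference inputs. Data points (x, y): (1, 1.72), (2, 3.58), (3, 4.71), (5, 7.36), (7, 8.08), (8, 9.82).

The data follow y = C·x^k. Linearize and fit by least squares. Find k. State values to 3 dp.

Let Y = ln y. Fitting Y = k·ln x + ln C by least squares:
XᵀX = [[12.3883, 7.4265]; [7.4265, 6]], rhs = [14.6151, 9.7372]ᵀ  (here Σln x = 7.4265, Σ(ln x)² = 12.3883, Σln y = 9.7372, Σln x·ln y = 14.6151).
Solving (det = 19.1764): k = 0.80186, ln C = 0.63037.

k = 0.802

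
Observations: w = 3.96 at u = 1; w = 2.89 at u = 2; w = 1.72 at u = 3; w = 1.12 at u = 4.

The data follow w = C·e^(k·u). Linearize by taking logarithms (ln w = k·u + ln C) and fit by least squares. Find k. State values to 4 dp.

Linearized form: ln w = k·u + ln C. From the 4 transformed points,
Σu = 10.0000, Σ(u)² = 30.0000, Σln w = 3.0932, Σu·ln w = 5.5790.
Equations: 30.0000·k + 10.0000·ln C = 5.5790;  10.0000·k + 4·ln C = 3.0932.
Δ = 30.0000·4 − (10.0000)² = 20.0000; k = (5.5790·4 − 10.0000·3.0932)/20.0000 = -0.43077, ln C = (30.0000·3.0932 − 10.0000·5.5790)/20.0000 = 1.85021.

k = -0.4308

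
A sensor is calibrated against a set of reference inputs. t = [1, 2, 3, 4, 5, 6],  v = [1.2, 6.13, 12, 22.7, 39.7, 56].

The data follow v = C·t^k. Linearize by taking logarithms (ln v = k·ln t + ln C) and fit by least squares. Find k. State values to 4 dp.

k = 2.1249

Taking logs, ln v = k·ln t + ln C, so regress ln v on ln t.
Sums: Σln t = 6.5793, Σ(ln t)² = 9.4099, Σln v = 15.3095, Σln t·ln v = 21.4526.
Normal system: [[9.4099, 6.5793]; [6.5793, 6]]·[k, ln C]ᵀ = [21.4526, 15.3095]ᵀ.
Slope k = (n·Σln t·ln v − Σln t·Σln v)/(n·Σ(ln t)² − (Σln t)²) = (6·21.4526 − 6.5793·15.3095)/13.1729 = 2.12489; ln C = (Σln v − k·Σln t)/n = 0.22156.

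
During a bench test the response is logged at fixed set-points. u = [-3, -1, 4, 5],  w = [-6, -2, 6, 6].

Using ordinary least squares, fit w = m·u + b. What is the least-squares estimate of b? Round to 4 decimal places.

b = -0.9274

Compute the Gram sums: Σu·u = 51, Σu = 5, Σ1 = 4.
For Xᵀw: Σu·w = 74, Σw = 4.
So XᵀX·[m, b]ᵀ = Xᵀw: [[51, 5]; [5, 4]]·[m, b]ᵀ = [74, 4]ᵀ.
Δ = 51·4 − 5² = 179.
m = (74·4 − 5·4)/179 = 276/179; b = (51·4 − 5·74)/179 = -166/179.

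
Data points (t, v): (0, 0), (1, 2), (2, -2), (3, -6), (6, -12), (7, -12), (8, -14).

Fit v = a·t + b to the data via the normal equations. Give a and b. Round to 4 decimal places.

Sums needed: Σt·t = 163, Σt = 27, Σ1 = 7.
Right-hand side: Σt·v = -288, Σv = -44.
det = 163·7 − 27² = 412.
a = ((-288)·7 − 27·(-44))/412 = -207/103; b = (163·(-44) − 27·(-288))/412 = 151/103.

a = -2.0097, b = 1.4660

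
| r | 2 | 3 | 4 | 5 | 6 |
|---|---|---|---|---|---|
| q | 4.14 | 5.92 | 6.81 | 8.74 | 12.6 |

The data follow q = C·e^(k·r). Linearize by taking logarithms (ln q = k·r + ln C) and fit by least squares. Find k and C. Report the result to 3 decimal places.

Let Y = ln q. Fitting Y = k·r + ln C by least squares:
Σr = 20.0000, Σ(r)² = 90.0000, Σln q = 9.8190, Σr·ln q = 41.8917.
Equations: 90.0000·k + 20.0000·ln C = 41.8917;  20.0000·k + 5·ln C = 9.8190.
Δ = 90.0000·5 − (20.0000)² = 50.0000; k = (41.8917·5 − 20.0000·9.8190)/50.0000 = 0.26156, ln C = (90.0000·9.8190 − 20.0000·41.8917)/50.0000 = 0.91758, so C = exp(0.91758) = 2.50322.

k = 0.262, C = 2.503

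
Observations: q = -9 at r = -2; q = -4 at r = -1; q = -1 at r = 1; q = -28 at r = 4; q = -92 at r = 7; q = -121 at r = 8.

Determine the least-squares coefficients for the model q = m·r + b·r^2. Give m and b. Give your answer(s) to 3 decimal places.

m = 0.903, b = -2.003

The normal equations are: 135·m + 911·b = -1703;  911·m + 6771·b = -12741.
Δ = 135·6771 − 911² = 84164.
m = ((-1703)·6771 − 911·(-12741))/84164 = 38019/42082; b = (135·(-12741) − 911·(-1703))/84164 = -84301/42082.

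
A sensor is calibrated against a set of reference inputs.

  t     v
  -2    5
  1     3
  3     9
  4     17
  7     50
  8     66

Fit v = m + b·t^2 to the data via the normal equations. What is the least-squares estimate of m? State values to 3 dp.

m = 0.944

AᵀA·[m, b]ᵀ = Aᵀv reads: 6·m + 143·b = 150;  143·m + 6851·b = 7050.
Determinant 6·6851 − 143² = 20657.
m = (150·6851 − 143·7050)/20657 = 1500/1589; b = (6·7050 − 143·150)/20657 = 20850/20657.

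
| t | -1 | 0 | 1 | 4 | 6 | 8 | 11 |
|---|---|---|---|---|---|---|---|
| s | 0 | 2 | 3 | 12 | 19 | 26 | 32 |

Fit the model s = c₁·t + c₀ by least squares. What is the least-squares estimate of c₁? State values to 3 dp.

From the data, Σt·t = 239, Σt = 29, Σ1 = 7.
And Σt·s = 725, Σs = 94.
So XᵀX·[c₁, c₀]ᵀ = Xᵀs: [[239, 29]; [29, 7]]·[c₁, c₀]ᵀ = [725, 94]ᵀ.
Δ = 239·7 − 29² = 832.
c₁ = (725·7 − 29·94)/832 = 2349/832; c₀ = (239·94 − 29·725)/832 = 1441/832.

c₁ = 2.823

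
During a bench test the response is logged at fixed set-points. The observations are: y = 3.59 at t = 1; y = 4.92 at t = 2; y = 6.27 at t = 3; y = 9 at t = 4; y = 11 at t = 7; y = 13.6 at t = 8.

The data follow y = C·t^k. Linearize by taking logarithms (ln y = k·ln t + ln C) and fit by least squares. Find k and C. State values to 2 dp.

Let Y = ln y. Fitting Y = k·ln t + ln C by least squares:
XᵀX = [[11.7199, 7.2034]; [7.2034, 6]], rhs = [16.2608, 11.9124]ᵀ  (here Σln t = 7.2034, Σ(ln t)² = 11.7199, Σln y = 11.9124, Σln t·ln y = 16.2608).
Δ = 11.7199·6 − (7.2034)² = 18.4301; k = (16.2608·6 − 7.2034·11.9124)/18.4301 = 0.63780, ln C = (11.7199·11.9124 − 7.2034·16.2608)/18.4301 = 1.21969, so C = exp(1.21969) = 3.38613.

k = 0.64, C = 3.39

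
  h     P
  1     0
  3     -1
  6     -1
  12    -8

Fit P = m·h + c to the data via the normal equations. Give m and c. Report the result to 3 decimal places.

Entries of MᵀM: Σh·h = 190, Σh = 22, Σ1 = 4.
And Σh·P = -105, ΣP = -10.
Normal equations: [[190, 22]; [22, 4]]·[m, c]ᵀ = [-105, -10]ᵀ.
det = 190·4 − 22² = 276.
m = ((-105)·4 − 22·(-10))/276 = -50/69; c = (190·(-10) − 22·(-105))/276 = 205/138.

m = -0.725, c = 1.486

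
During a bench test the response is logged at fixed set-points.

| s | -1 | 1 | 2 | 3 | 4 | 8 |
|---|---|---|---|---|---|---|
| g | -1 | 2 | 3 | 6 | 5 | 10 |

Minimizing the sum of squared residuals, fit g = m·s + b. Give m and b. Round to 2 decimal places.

From the data, Σs·s = 95, Σs = 17, Σ1 = 6.
And Σs·g = 127, Σg = 25.
Eliminating b: 6·(row 1) − 17·(row 2) gives 281·m = 6·127 − 17·25 = 337, so m = 337/281.
Then b = (25 − 17·(337/281))/6 = 216/281.

m = 1.20, b = 0.77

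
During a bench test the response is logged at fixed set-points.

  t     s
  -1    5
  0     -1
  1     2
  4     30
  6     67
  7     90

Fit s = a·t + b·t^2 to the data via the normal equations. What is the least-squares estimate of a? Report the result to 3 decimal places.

With design matrix A, AᵀA = [[103, 623]; [623, 3955]] and Aᵀs = [1149, 7309]ᵀ.
Δ = 103·3955 − 623² = 19236.
a = (1149·3955 − 623·7309)/19236 = -329/687; b = (103·7309 − 623·1149)/19236 = 9250/4809.

a = -0.479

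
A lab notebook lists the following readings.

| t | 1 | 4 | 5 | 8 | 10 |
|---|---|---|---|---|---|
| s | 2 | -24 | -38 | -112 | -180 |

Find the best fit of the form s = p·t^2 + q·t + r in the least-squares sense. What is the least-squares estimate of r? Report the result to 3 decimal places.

XᵀX·[p, q, r]ᵀ = Xᵀs reads: 14978·p + 1702·q + 206·r = -26500;  1702·p + 206·q + 28·r = -2980;  206·p + 28·q + 5·r = -352.
(Σt^2·t^2 = 14978, Σt^2·t = 1702, Σt^2 = 206, Σt·t = 206, Σt = 28, Σ1 = 5, Σt^2·s = -26500, Σt·s = -2980, Σs = -352.)
Inverting the 3×3 Gram matrix, [p, q, r]ᵀ = [-1930/969, 548/323, 2092/969]ᵀ.

r = 2.159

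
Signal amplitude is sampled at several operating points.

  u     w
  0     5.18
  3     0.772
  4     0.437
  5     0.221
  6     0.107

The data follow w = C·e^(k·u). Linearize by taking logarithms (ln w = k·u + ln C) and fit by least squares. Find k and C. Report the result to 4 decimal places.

k = -0.6403, C = 5.3006

Taking logs, ln w = k·u + ln C, so regress ln w on u.
Sums: Σu = 18.0000, Σ(u)² = 86.0000, Σln w = -3.1863, Σu·ln w = -25.0451.
Normal system: [[86.0000, 18.0000]; [18.0000, 5]]·[k, ln C]ᵀ = [-25.0451, -3.1863]ᵀ.
Slope k = (n·Σu·ln w − Σu·Σln w)/(n·Σ(u)² − (Σu)²) = (5·-25.0451 − 18.0000·-3.1863)/106.0000 = -0.64030; ln C = (Σln w − k·Σu)/n = 1.66783, so C = exp(1.66783) = 5.30064.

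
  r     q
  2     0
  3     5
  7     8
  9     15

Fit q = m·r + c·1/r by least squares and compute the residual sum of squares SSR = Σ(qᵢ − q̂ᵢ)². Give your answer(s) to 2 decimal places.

SSR = 11.38

With design matrix A, AᵀA = [[143, 4]; [4, 6253/15876]] and Aᵀq = [206, 94/21]ᵀ.
Eliminating c: (6253/15876)·(row 1) − 4·(row 2) gives (640163/15876)·m = (6253/15876)·206 − 4·(94/21) = 501931/7938, so m = 1003862/640163.
Then c = ((94/21) − 4·(1003862/640163))/(6253/15876) = -2919672/640163.
Residuals: -547888/640163, 1162453/640163, -1488634/640163, 892095/640163; SSR = 7284618/640163.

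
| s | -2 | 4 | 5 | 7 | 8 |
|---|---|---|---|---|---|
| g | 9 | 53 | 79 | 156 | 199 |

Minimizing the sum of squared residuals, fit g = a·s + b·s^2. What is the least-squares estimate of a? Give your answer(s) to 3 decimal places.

a = 1.316

Entries of MᵀM: Σs·s = 158, Σs·s^2 = 1036, Σs^2·s^2 = 7394.
Moment sums: Σs·g = 3273, Σs^2·g = 23239.
So MᵀM·[a, b]ᵀ = Mᵀg: [[158, 1036]; [1036, 7394]]·[a, b]ᵀ = [3273, 23239]ᵀ.
Δ = 158·7394 − 1036² = 94956.
a = (3273·7394 − 1036·23239)/94956 = 62479/47478; b = (158·23239 − 1036·3273)/94956 = 140467/47478.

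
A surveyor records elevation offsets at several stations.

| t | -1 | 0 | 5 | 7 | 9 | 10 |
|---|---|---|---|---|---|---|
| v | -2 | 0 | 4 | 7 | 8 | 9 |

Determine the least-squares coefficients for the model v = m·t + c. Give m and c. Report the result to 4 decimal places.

m = 0.9717, c = -0.5252

The normal equations are: 256·m + 30·c = 233;  30·m + 6·c = 26.
det = 256·6 − 30² = 636.
m = (233·6 − 30·26)/636 = 103/106; c = (256·26 − 30·233)/636 = -167/318.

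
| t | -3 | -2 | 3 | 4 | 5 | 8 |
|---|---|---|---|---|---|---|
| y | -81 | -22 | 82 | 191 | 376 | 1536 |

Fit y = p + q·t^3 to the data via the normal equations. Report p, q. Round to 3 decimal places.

With design matrix X, XᵀX = [[6, 693]; [693, 283387]] and Xᵀy = [2082, 850233]ᵀ.
det = 6·283387 − 693² = 1220073.
p = (2082·283387 − 693·850233)/1220073 = 266755/406691; q = (6·850233 − 693·2082)/1220073 = 1219524/406691.

p = 0.656, q = 2.999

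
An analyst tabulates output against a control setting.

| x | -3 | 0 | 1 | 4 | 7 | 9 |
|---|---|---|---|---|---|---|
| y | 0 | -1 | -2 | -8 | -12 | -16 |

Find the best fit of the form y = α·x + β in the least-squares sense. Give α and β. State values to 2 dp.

Normal-equation sums: Σx·x = 156, Σx = 18, Σ1 = 6.
Right-hand side: Σx·y = -262, Σy = -39.
Normal equations: [[156, 18]; [18, 6]]·[α, β]ᵀ = [-262, -39]ᵀ.
Determinant 156·6 − 18² = 612.
α = ((-262)·6 − 18·(-39))/612 = -145/102; β = (156·(-39) − 18·(-262))/612 = -38/17.

α = -1.42, β = -2.24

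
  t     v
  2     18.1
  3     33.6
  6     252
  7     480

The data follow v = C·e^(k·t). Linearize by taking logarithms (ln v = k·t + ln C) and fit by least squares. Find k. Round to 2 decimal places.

Let Y = ln v. Fitting Y = k·t + ln C by least squares:
Σt = 18.0000, Σ(t)² = 98.0000, Σln v = 18.1137, Σt·ln v = 92.7285.
Equations: 98.0000·k + 18.0000·ln C = 92.7285;  18.0000·k + 4·ln C = 18.1137.
Δ = 98.0000·4 − (18.0000)² = 68.0000; k = (92.7285·4 − 18.0000·18.1137)/68.0000 = 0.65983, ln C = (98.0000·18.1137 − 18.0000·92.7285)/68.0000 = 1.55920.

k = 0.66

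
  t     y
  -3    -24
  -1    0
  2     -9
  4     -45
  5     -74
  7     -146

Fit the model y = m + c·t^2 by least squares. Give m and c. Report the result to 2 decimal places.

AᵀA·[m, c]ᵀ = Aᵀy reads: 6·m + 104·c = -298;  104·m + 3380·c = -9976.
(Σ1 = 6, Σt^2 = 104, Σt^2·t^2 = 3380, Σy = -298, Σt^2·y = -9976.)
Eliminating c: 3380·(row 1) − 104·(row 2) gives 9464·m = 3380·(-298) − 104·(-9976) = 30264, so m = 291/91.
Then c = ((-9976) − 104·(291/91))/3380 = -3608/1183.

m = 3.20, c = -3.05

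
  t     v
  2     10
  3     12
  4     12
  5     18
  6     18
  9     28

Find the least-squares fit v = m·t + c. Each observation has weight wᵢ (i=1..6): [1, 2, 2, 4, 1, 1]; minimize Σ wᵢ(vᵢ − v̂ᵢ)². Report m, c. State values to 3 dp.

m = 2.663, c = 3.653

Setting ∂/∂m … = 0 gives: 271·m + 51·c = 908;  51·m + 11·c = 176.
(Σwᵢ·t·t = 271, Σwᵢ·t = 51, Σwᵢ·1 = 11, Σwᵢ·t·v = 908, Σwᵢ·v = 176.)
Δ = 271·11 − 51² = 380.
m = (908·11 − 51·176)/380 = 253/95; c = (271·176 − 51·908)/380 = 347/95.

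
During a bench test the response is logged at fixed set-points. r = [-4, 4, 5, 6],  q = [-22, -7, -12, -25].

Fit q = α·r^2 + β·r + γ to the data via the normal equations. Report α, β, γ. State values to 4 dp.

Setting ∂/∂α … = 0 gives: 2433·α + 341·β + 93·γ = -1664;  341·α + 93·β + 11·γ = -150;  93·α + 11·β + 4·γ = -66.
Inverting the 3×3 Gram matrix, [α, β, γ]ᵀ = [-21623/19444, 39137/19444, 37141/9722]ᵀ.

α = -1.1121, β = 2.0128, γ = 3.8203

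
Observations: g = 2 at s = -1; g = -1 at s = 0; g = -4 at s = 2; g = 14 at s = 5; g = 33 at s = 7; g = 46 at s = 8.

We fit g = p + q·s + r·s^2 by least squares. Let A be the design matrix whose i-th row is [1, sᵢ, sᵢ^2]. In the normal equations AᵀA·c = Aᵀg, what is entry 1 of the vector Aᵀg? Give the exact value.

Entry 1 ↔ basis 1, so (Aᵀg)_{1} = Σᵢ gᵢ = (1)·(2) + (1)·(-1) + (1)·(-4) + (1)·(14) + (1)·(33) + (1)·(46) = 90.

90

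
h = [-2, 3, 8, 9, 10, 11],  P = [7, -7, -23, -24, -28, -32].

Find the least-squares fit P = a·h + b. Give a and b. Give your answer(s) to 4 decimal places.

The normal equations are: 379·a + 39·b = -1067;  39·a + 6·b = -107.
Δ = 379·6 − 39² = 753.
a = ((-1067)·6 − 39·(-107))/753 = -743/251; b = (379·(-107) − 39·(-1067))/753 = 1060/753.

a = -2.9602, b = 1.4077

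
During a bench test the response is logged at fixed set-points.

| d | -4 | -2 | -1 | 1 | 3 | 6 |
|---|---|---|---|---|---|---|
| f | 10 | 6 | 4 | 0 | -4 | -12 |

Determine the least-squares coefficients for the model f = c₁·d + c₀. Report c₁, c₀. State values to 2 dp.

Forming AᵀA = [[67, 3]; [3, 6]] and Aᵀf = [-140, 4]ᵀ gives AᵀA·[c₁, c₀]ᵀ = Aᵀf.
Δ = 67·6 − 3² = 393.
c₁ = ((-140)·6 − 3·4)/393 = -284/131; c₀ = (67·4 − 3·(-140))/393 = 688/393.

c₁ = -2.17, c₀ = 1.75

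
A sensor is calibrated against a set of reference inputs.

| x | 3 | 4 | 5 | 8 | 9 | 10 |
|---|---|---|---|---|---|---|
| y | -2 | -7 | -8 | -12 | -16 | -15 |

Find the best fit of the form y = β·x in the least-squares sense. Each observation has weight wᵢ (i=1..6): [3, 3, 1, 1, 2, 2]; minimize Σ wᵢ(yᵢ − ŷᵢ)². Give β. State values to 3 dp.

From the data, Σwᵢ·x·x = 526.
For AᵀWy: Σwᵢ·x·y = -826.
AᵀWA·[β]ᵀ = AᵀWy becomes [[526]]·[β]ᵀ = [-826]ᵀ.
β = (-826)/526 = -1.57034.

β = -1.570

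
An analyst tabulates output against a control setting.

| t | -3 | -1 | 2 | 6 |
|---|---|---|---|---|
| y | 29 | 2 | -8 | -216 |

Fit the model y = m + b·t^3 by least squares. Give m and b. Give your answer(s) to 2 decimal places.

m = 1.01, b = -1.01

Forming XᵀX = [[4, 196]; [196, 47450]] and Xᵀy = [-193, -47505]ᵀ gives XᵀX·[m, b]ᵀ = Xᵀy.
Eliminating b: 47450·(row 1) − 196·(row 2) gives 151384·m = 47450·(-193) − 196·(-47505) = 153130, so m = 76565/75692.
Then b = ((-47505) − 196·(76565/75692))/47450 = -19024/18923.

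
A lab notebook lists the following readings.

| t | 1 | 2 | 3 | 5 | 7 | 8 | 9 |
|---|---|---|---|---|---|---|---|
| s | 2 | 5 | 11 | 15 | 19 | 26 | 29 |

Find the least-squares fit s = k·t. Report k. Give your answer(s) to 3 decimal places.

k = 3.099

Forming AᵀA = [[233]] and Aᵀs = [722]ᵀ gives AᵀA·[k]ᵀ = Aᵀs.
Hence k = 722 / 233 ≈ 3.09871.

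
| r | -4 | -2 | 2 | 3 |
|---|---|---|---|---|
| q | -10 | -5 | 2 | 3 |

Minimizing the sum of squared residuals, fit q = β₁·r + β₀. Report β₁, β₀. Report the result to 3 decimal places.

β₁ = 1.847, β₀ = -2.038

Forming MᵀM = [[33, -1]; [-1, 4]] and Mᵀq = [63, -10]ᵀ gives MᵀM·[β₁, β₀]ᵀ = Mᵀq.
Eliminating β₀: 4·(row 1) − (-1)·(row 2) gives 131·β₁ = 4·63 − (-1)·(-10) = 242, so β₁ = 242/131.
Then β₀ = ((-10) − (-1)·(242/131))/4 = -267/131.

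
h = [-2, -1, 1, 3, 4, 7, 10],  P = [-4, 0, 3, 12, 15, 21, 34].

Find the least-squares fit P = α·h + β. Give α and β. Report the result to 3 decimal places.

α = 3.062, β = 1.948

Normal-equation sums: Σh·h = 180, Σh = 22, Σ1 = 7.
Right-hand side: Σh·P = 594, ΣP = 81.
So AᵀA·[α, β]ᵀ = AᵀP: [[180, 22]; [22, 7]]·[α, β]ᵀ = [594, 81]ᵀ.
det = 180·7 − 22² = 776.
α = (594·7 − 22·81)/776 = 297/97; β = (180·81 − 22·594)/776 = 189/97.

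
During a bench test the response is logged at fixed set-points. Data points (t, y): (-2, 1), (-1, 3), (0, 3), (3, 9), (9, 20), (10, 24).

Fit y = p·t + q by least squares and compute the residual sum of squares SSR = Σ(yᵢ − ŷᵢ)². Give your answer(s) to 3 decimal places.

SSR = 5.019

The normal equations are: 195·p + 19·q = 442;  19·p + 6·q = 60.
det = 195·6 − 19² = 809.
p = (442·6 − 19·60)/809 = 1512/809; q = (195·60 − 19·442)/809 = 3302/809.
Residuals: 531/809, 637/809, -875/809, -557/809, -730/809, 994/809; SSR = 4060/809.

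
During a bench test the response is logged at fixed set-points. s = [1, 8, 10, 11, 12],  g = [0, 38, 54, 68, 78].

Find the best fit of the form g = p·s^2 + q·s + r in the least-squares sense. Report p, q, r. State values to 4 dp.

p = 0.4463, q = 1.2993, r = -1.7000

Sums needed: Σs^2·s^2 = 49474, Σs^2·s = 4572, Σs^2 = 430, Σs·s = 430, Σs = 42, Σ1 = 5.
Right-hand side: Σs^2·g = 27292, Σs·g = 2528, Σg = 238.
So AᵀA·[p, q, r]ᵀ = Aᵀg: [[49474, 4572, 430]; [4572, 430, 42]; [430, 42, 5]]·[p, q, r]ᵀ = [27292, 2528, 238]ᵀ.
Inverting the 3×3 Gram matrix, [p, q, r]ᵀ = [23956/53671, 69734/53671, -91242/53671]ᵀ.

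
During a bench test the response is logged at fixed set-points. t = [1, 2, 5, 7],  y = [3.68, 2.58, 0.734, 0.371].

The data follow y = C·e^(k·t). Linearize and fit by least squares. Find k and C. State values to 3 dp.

Linearized form: ln y = k·t + ln C. From the 4 transformed points,
Sums: Σt = 15.0000, Σ(t)² = 79.0000, Σln y = 0.9499, Σt·ln y = -5.2886.
Normal system: [[79.0000, 15.0000]; [15.0000, 4]]·[k, ln C]ᵀ = [-5.2886, 0.9499]ᵀ.
Δ = 79.0000·4 − (15.0000)² = 91.0000; k = (-5.2886·4 − 15.0000·0.9499)/91.0000 = -0.38904, ln C = (79.0000·0.9499 − 15.0000·-5.2886)/91.0000 = 1.69639, so C = exp(1.69639) = 5.45422.

k = -0.389, C = 5.454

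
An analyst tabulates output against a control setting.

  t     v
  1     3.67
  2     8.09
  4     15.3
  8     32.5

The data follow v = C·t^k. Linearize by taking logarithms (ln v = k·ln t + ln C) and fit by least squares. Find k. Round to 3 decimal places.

k = 1.036

Linearized form: ln v = k·ln t + ln C. From the 4 transformed points,
Σln t = 4.1589, Σ(ln t)² = 6.7263, Σln v = 9.5999, Σln t·ln v = 12.4698.
Equations: 6.7263·k + 4.1589·ln C = 12.4698;  4.1589·k + 4·ln C = 9.5999.
Slope k = (n·Σln t·ln v − Σln t·Σln v)/(n·Σ(ln t)² − (Σln t)²) = (4·12.4698 − 4.1589·9.5999)/9.6091 = 1.03591; ln C = (Σln v − k·Σln t)/n = 1.32292.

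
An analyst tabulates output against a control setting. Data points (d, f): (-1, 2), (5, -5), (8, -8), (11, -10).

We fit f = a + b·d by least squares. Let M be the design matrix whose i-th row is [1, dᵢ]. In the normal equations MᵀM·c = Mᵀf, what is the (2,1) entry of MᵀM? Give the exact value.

23

Row 2 ↔ basis d, column 1 ↔ basis 1, so (MᵀM)_{2,1} = Σᵢ d = (-1)·(1) + (5)·(1) + (8)·(1) + (11)·(1) = 23.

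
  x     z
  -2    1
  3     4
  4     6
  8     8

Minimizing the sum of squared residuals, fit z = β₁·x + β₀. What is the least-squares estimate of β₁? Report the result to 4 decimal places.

AᵀA·[β₁, β₀]ᵀ = Aᵀz reads: 93·β₁ + 13·β₀ = 98;  13·β₁ + 4·β₀ = 19.
(Σx·x = 93, Σx = 13, Σ1 = 4, Σx·z = 98, Σz = 19.)
Eliminating β₀: 4·(row 1) − 13·(row 2) gives 203·β₁ = 4·98 − 13·19 = 145, so β₁ = 5/7.
Then β₀ = (19 − 13·(5/7))/4 = 17/7.

β₁ = 0.7143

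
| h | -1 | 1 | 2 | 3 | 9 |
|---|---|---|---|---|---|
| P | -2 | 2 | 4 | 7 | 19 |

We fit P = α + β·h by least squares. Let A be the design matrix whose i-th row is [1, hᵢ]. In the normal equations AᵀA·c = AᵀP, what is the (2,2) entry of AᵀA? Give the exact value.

Row 2 ↔ basis h, column 2 ↔ basis h, so (AᵀA)_{2,2} = Σᵢ (h)·(h) = (-1)·(-1) + (1)·(1) + (2)·(2) + (3)·(3) + (9)·(9) = 96.

96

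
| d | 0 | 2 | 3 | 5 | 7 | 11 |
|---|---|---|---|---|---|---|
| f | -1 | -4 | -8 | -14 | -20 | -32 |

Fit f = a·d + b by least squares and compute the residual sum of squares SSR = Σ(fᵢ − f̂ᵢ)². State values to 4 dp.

With design matrix M, MᵀM = [[208, 28]; [28, 6]] and Mᵀf = [-594, -79]ᵀ.
det = 208·6 − 28² = 464.
a = ((-594)·6 − 28·(-79))/464 = -169/58; b = (208·(-79) − 28·(-594))/464 = 25/58.
Residuals: -83/58, 81/58, 9/29, 4/29, -1/29, -11/29; SSR = 247/58.

SSR = 4.2586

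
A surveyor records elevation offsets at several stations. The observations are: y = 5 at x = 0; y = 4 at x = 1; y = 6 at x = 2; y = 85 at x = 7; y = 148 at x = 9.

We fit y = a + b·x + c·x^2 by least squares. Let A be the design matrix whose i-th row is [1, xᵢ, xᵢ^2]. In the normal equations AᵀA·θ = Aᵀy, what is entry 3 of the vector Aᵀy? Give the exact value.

Entry 3 ↔ basis x^2, so (Aᵀy)_{3} = Σᵢ (x^2)·yᵢ = (0)·(5) + (1)·(4) + (4)·(6) + (49)·(85) + (81)·(148) = 16181.

16181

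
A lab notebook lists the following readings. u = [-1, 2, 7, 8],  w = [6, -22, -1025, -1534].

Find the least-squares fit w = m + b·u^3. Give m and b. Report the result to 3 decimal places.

Forming XᵀX = [[4, 862]; [862, 379858]] and Xᵀw = [-2575, -1137165]ᵀ gives XᵀX·[m, b]ᵀ = Xᵀw.
Determinant 4·379858 − 862² = 776388.
m = ((-2575)·379858 − 862·(-1137165))/776388 = 525470/194097; b = (4·(-1137165) − 862·(-2575))/776388 = -1164505/388194.

m = 2.707, b = -3.000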